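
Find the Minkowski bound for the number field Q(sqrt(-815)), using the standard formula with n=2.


d = -815, d mod 4 = 1, so disc(K) = d = -815; |disc(K)| = 815
Imaginary quadratic field, so n = 2, s = r2 = 1, r1 = 0
M = (n!/n^n) * (4/pi)^s * sqrt(|disc(K)|) = (2!/2^2) * (4/pi)^1 * sqrt(815)
= 0.5 * 1.273240 * 28.548205
= 18.1744

18.1744


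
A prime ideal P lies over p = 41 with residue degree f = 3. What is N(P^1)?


N(P^a) = p^(a*f)
= 41^(1*3)
= 41^3
= 68921

68921


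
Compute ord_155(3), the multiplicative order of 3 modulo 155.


We want ord_155(3), the smallest k >= 1 with 3^k = 1 mod 155.
n = 155 = 5 * 31, phi(155) = 120; the order divides phi(n).
Divisors of 120: 1, 2, 3, 4, 5, 6, 8, 10, 12, 15, 20, 24, 30, 40, 60, 120
Repeated squaring mod 155: 3^1 = 3, 3^2 = 9, 3^4 = 81, 3^8 = 51, 3^16 = 121, 3^32 = 71, 3^64 = 81
Test divisors in increasing order:
  k=1: 3^1 = 3 mod 155
  k=2: 3^2 = 9 mod 155
  k=3: 3^3 = 9 * 3 = 27 mod 155
  k=4: 3^4 = 81 mod 155
  k=5: 3^5 = 81 * 3 = 88 mod 155
  k=6: 3^6 = 81 * 9 = 109 mod 155
  k=8: 3^8 = 51 mod 155
  k=10: 3^10 = 51 * 9 = 149 mod 155
  k=12: 3^12 = 51 * 81 = 101 mod 155
  k=15: 3^15 = 51 * 81 * 9 * 3 = 92 mod 155
  k=20: 3^20 = 121 * 81 = 36 mod 155
  k=24: 3^24 = 121 * 51 = 126 mod 155
  k=30: 3^30 = 121 * 51 * 81 * 9 = 94 mod 155
  k=40: 3^40 = 71 * 51 = 56 mod 155
  k=60: 3^60 = 71 * 121 * 51 * 81 = 1 mod 155  <- first divisor giving 1
Order = 60

60


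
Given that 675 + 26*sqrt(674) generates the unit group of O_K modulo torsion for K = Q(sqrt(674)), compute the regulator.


epsilon = 675 + 26*sqrt(674)
= 1349.9993
R = ln(1349.9993)
= 7.2079

7.2079


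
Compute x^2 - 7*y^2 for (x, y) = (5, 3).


x^2 - d*y^2
= 5^2 - 7*3^2
= 25 - 63
= -38

-38


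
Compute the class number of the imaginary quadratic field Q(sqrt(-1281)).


K = Q(sqrt(-1281)). d mod 4 = 3, so D = disc(K) = 4d = -5124
h(K) equals the number of primitive reduced positive-definite forms (a, b, c) = a*x^2 + b*x*y + c*y^2 with b^2 - 4ac = D,
where reduced means |b| <= a <= c, with b >= 0 whenever |b| = a or a = c, and primitive means gcd(a, b, c) = 1.
Reduced forces 3a^2 <= |D| = 5124, so 1 <= a <= 41; b must have the parity of D, and c = (b^2 - D)/(4a) must be an integer >= a.
Enumerate a = 1..41, b in [-a, a]:
  a=1: (1, 0, 1281)  [1]
  a=2: (2, 2, 641)  [1]
  a=3: (3, 0, 427)  [1]
  a=4: none
  a=5: (5, -4, 257), (5, 4, 257)  [2]
  a=6: (6, 6, 215)  [1]
  a=7: (7, 0, 183)  [1]
  a=8..9: none
  a=10: (10, -6, 129), (10, 6, 129)  [2]
  a=11..13: none
  a=14: (14, 14, 95)  [1]
  a=15: (15, -6, 86), (15, 6, 86)  [2]
  a=16..18: none
  a=19: (19, -14, 70), (19, 14, 70)  [2]
  a=20: none
  a=21: (21, 0, 61)  [1]
  a=22..24: none
  a=25: (25, -24, 57), (25, 24, 57)  [2]
  a=26..28: none
  a=29: (29, -26, 50), (29, 26, 50)  [2]
  a=30: (30, -6, 43), (30, 6, 43)  [2]
  a=31..34: none
  a=35: (35, -14, 38), (35, 14, 38)  [2]
  a=36..40: none
  a=41: (41, 40, 41)  [1]
Total reduced forms: 1 + 1 + 1 + 2 + 1 + 1 + 2 + 1 + 2 + 2 + 1 + 2 + 2 + 2 + 2 + 1 = 24
h = 24

24


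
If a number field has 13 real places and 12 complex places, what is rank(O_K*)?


By Dirichlet's unit theorem:
rank = r1 + r2 - 1
= 13 + 12 - 1
= 24

24


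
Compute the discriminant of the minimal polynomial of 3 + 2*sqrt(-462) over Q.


The element 3 + 2*sqrt(-462) has minimal polynomial:
x^2 - 6*x + 1857
Discriminant = (-6)^2 - 4*(1857)
= 36 - 7428
= -7392

-7392


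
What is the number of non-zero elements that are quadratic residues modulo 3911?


For prime p, the number of non-zero quadratic residues is (p-1)/2.
= (3911-1)/2
= 1955

1955


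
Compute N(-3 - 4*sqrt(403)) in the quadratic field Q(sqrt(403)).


N(a + b*sqrt(d)) = a^2 - d*b^2
= (-3)^2 - (403)*(-4)^2
= 9 - 6448
= -6439

-6439


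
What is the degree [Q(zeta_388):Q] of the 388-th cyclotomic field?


The degree equals Euler's totient phi(388).
388 = 2^2 * 97
phi(388) = 192

192


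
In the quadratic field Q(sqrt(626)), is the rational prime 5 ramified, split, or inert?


K = Q(sqrt(626)). Since d mod 4 = 2, disc(K) = 2504.
Check p | disc: 2504 mod 5 = 4.
p does not divide disc. Compute Legendre symbol (d/p):
1^((5-1)/2) mod 5 = 1
(d/p) = 1, so p splits: (p) = P*P' with e=1, f=1, g=2.
Therefore p is split.

split


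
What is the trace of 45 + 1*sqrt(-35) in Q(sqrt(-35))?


Tr(a + b*sqrt(d)) = (a + b*sqrt(d)) + (a - b*sqrt(d)) = 2a
= 2 * (45)
= 90

90


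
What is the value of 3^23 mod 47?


p = 47 is prime and the exponent is (p-1)/2 = 23, so by Euler's criterion 3^23 = (3/47) = +1 or -1 mod 47.
Compute by square-and-multiply:
  23 = 16 + 4 + 2 + 1 (binary 10111)
  Repeated squaring mod 47: 3^1 = 3, 3^2 = 9, 3^4 = 34, 3^8 = 28, 3^16 = 32
  3^23 = 3^16 * 3^4 * 3^2 * 3^1 = 32 * 34 * 9 * 3 mod 47
    32 * 34 = 1088 = 7 mod 47
    7 * 9 = 63 = 16 mod 47
    16 * 3 = 48 = 1 mod 47
  3^23 = 1 mod 47
Result 1: 3 is a quadratic residue mod 47.
3^23 mod 47 = 1

1


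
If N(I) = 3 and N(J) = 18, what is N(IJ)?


N(IJ) = N(I) * N(J)
= 3 * 18
= 54

54


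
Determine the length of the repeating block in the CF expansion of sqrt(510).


Run the CF algorithm for sqrt(510).
a_0 = floor(sqrt(510)) = 22; set m_0=0, q_0=1.
Recurrence: m' = q*a - m,  q' = (d - m'^2)/q,  a' = floor((a_0 + m')/q').
  step 1: m=22, q=26, a=1
  step 2: m=4, q=19, a=1
  step 3: m=15, q=15, a=2
  step 4: m=15, q=19, a=1
  step 5: m=4, q=26, a=1
  step 6: m=22, q=1, a=44
a_6 = 2*a_0 = 44, so the period closes here.
sqrt(510) = [22; 1, 1, 2, 1, 1, 44]
Period length = 6

6


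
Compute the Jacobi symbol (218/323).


Compute (218/323) via quadratic reciprocity:
  pull out 2: (2/323) = -1  (since 323 mod 8 = 3)
  reciprocity: (109/323) -> +(323/109)
  reduce: (105/109)
  reciprocity: (105/109) -> +(109/105)
  reduce: (4/105)
  pull out 2: (2/105) = +1  (since 105 mod 8 = 1)
  pull out 2: (2/105) = +1  (since 105 mod 8 = 1)
  (1/105) = 1
Product of signs = -1

-1


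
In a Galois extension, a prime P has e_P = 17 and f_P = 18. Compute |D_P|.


|D_P| = e * f
= 17 * 18
= 306

306


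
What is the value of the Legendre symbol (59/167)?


p = 167 is prime, so compute (59/167) with the reciprocity algorithm (Jacobi-symbol steps: pull out 2s via (2/n), flip via reciprocity, reduce):
  reciprocity: (59/167) -> -(167/59)
  reduce: (49/59)
  reciprocity: (49/59) -> +(59/49)
  reduce: (10/49)
  pull out 2: (2/49) = +1  (since 49 mod 8 = 1)
  reciprocity: (5/49) -> +(49/5)
  reduce: (4/5)
  pull out 2: (2/5) = -1  (since 5 mod 8 = 5)
  pull out 2: (2/5) = -1  (since 5 mod 8 = 5)
  (1/5) = 1
Product of signs = -1
(59/167) = -1

-1


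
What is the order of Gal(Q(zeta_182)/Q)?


|Gal(Q(zeta_182)/Q)| = phi(182)
= 72

72


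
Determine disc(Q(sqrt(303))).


For K = Q(sqrt(d)) with d squarefree: disc(K) = d if d = 1 mod 4, and disc(K) = 4d if d = 2 or 3 mod 4.
Here d = 303, and d mod 4 = 3.
d = 3 mod 4, not 1 (O_K = Z[sqrt(d)]), so disc(K) = 4d = 4 * (303) = 1212

1212


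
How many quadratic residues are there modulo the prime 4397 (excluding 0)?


For prime p, the number of non-zero quadratic residues is (p-1)/2.
= (4397-1)/2
= 2198

2198


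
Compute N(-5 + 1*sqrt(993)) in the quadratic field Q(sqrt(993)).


N(a + b*sqrt(d)) = a^2 - d*b^2
= (-5)^2 - (993)*(1)^2
= 25 - 993
= -968

-968


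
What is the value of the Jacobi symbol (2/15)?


Compute (2/15) via quadratic reciprocity:
  pull out 2: (2/15) = +1  (since 15 mod 8 = 7)
  (1/15) = 1
Product of signs = 1

1


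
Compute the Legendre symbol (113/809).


p = 809 is prime, so compute (113/809) with the reciprocity algorithm (Jacobi-symbol steps: pull out 2s via (2/n), flip via reciprocity, reduce):
  reciprocity: (113/809) -> +(809/113)
  reduce: (18/113)
  pull out 2: (2/113) = +1  (since 113 mod 8 = 1)
  reciprocity: (9/113) -> +(113/9)
  reduce: (5/9)
  reciprocity: (5/9) -> +(9/5)
  reduce: (4/5)
  pull out 2: (2/5) = -1  (since 5 mod 8 = 5)
  pull out 2: (2/5) = -1  (since 5 mod 8 = 5)
  (1/5) = 1
Product of signs = 1
(113/809) = 1

1


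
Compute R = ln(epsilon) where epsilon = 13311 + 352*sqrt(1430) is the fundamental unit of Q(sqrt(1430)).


epsilon = 13311 + 352*sqrt(1430)
= 26622.0000
R = ln(26622.0000)
= 10.1895

10.1895


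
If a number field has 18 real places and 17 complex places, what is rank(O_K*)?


By Dirichlet's unit theorem:
rank = r1 + r2 - 1
= 18 + 17 - 1
= 34

34


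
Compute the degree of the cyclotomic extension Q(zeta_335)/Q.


The degree equals Euler's totient phi(335).
335 = 5 * 67
phi(335) = 264

264


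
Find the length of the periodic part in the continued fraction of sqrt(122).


Run the CF algorithm for sqrt(122).
a_0 = floor(sqrt(122)) = 11; set m_0=0, q_0=1.
Recurrence: m' = q*a - m,  q' = (d - m'^2)/q,  a' = floor((a_0 + m')/q').
  step 1: m=11, q=1, a=22
a_1 = 2*a_0 = 22, so the period closes here.
sqrt(122) = [11; 22]
Period length = 1

1


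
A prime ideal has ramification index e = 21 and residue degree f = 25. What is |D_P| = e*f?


|D_P| = e * f
= 21 * 25
= 525

525


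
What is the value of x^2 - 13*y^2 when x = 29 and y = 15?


x^2 - d*y^2
= 29^2 - 13*15^2
= 841 - 2925
= -2084

-2084


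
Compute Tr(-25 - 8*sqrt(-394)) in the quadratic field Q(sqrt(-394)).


Tr(a + b*sqrt(d)) = (a + b*sqrt(d)) + (a - b*sqrt(d)) = 2a
= 2 * (-25)
= -50

-50


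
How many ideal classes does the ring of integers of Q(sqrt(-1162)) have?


K = Q(sqrt(-1162)). d mod 4 = 2, so D = disc(K) = 4d = -4648
h(K) equals the number of primitive reduced positive-definite forms (a, b, c) = a*x^2 + b*x*y + c*y^2 with b^2 - 4ac = D,
where reduced means |b| <= a <= c, with b >= 0 whenever |b| = a or a = c, and primitive means gcd(a, b, c) = 1.
Reduced forces 3a^2 <= |D| = 4648, so 1 <= a <= 39; b must have the parity of D, and c = (b^2 - D)/(4a) must be an integer >= a.
Enumerate a = 1..39, b in [-a, a]:
  a=1: (1, 0, 1162)  [1]
  a=2: (2, 0, 581)  [1]
  a=3..6: none
  a=7: (7, 0, 166)  [1]
  a=8..10: none
  a=11: (11, -4, 106), (11, 4, 106)  [2]
  a=12..13: none
  a=14: (14, 0, 83)  [1]
  a=15..18: none
  a=19: (19, -8, 62), (19, 8, 62)  [2]
  a=20..21: none
  a=22: (22, -4, 53), (22, 4, 53)  [2]
  a=23..30: none
  a=31: (31, -8, 38), (31, 8, 38)  [2]
  a=32..39: none
Total reduced forms: 1 + 1 + 1 + 2 + 1 + 2 + 2 + 2 = 12
h = 12

12


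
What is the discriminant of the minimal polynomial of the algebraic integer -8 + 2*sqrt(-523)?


The element -8 + 2*sqrt(-523) has minimal polynomial:
x^2 + 16*x + 2156
Discriminant = (16)^2 - 4*(2156)
= 256 - 8624
= -8368

-8368


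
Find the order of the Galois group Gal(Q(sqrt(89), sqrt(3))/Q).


The 2 square roots of distinct primes are multiplicatively independent over Q,
so [K:Q] = 2^2 and Gal(K/Q) is isomorphic to (Z/2Z)^2.
|Gal| = 2^2 = 4

4


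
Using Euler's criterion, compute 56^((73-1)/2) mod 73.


p = 73 is prime and the exponent is (p-1)/2 = 36, so by Euler's criterion 56^36 = (56/73) = +1 or -1 mod 73.
Compute by square-and-multiply:
  36 = 32 + 4 (binary 100100)
  Repeated squaring mod 73: 56^1 = 56, 56^2 = 70, 56^4 = 9, 56^8 = 8, 56^16 = 64, 56^32 = 8
  56^36 = 56^32 * 56^4 = 8 * 9 mod 73
    8 * 9 = 72 = 72 mod 73
  56^36 = 72 mod 73
Result 72 = p - 1 = -1 mod 73: 56 is a quadratic non-residue mod 73. As a residue in [0, p-1] the value is 72.
56^36 mod 73 = 72

72


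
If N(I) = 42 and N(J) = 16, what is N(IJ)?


N(IJ) = N(I) * N(J)
= 42 * 16
= 672

672


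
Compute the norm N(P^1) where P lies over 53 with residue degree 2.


N(P^a) = p^(a*f)
= 53^(1*2)
= 53^2
= 2809

2809


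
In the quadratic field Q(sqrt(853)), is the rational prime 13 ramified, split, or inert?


K = Q(sqrt(853)). Since d mod 4 = 1, disc(K) = 853.
Check p | disc: 853 mod 13 = 8.
p does not divide disc. Compute Legendre symbol (d/p):
8^((13-1)/2) mod 13 = -1
(d/p) = -1, so p is inert: (p) stays prime with e=1, f=2, g=1.
Therefore p is inert.

inert


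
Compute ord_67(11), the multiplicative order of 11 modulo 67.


We want ord_67(11), the smallest k >= 1 with 11^k = 1 mod 67.
n = 67 = 67, phi(67) = 66; the order divides phi(n).
Divisors of 66: 1, 2, 3, 6, 11, 22, 33, 66
Repeated squaring mod 67: 11^1 = 11, 11^2 = 54, 11^4 = 35, 11^8 = 19, 11^16 = 26, 11^32 = 6, 11^64 = 36
Test divisors in increasing order:
  k=1: 11^1 = 11 mod 67
  k=2: 11^2 = 54 mod 67
  k=3: 11^3 = 54 * 11 = 58 mod 67
  k=6: 11^6 = 35 * 54 = 14 mod 67
  k=11: 11^11 = 19 * 54 * 11 = 30 mod 67
  k=22: 11^22 = 26 * 35 * 54 = 29 mod 67
  k=33: 11^33 = 6 * 11 = 66 mod 67
  k=66: 11^66 = 36 * 54 = 1 mod 67  <- first divisor giving 1
Order = 66

66


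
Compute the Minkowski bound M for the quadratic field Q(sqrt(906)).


d = 906, d mod 4 = 2, so disc(K) = 4d = 3624; |disc(K)| = 3624
Real quadratic field, so n = 2, s = r2 = 0, r1 = 2
M = (n!/n^n) * (4/pi)^s * sqrt(|disc(K)|) = (2!/2^2) * (4/pi)^0 * sqrt(3624)
= 0.5 * 1.000000 * 60.199668
= 30.0998

30.0998


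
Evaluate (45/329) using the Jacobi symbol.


Compute (45/329) via quadratic reciprocity:
  reciprocity: (45/329) -> +(329/45)
  reduce: (14/45)
  pull out 2: (2/45) = -1  (since 45 mod 8 = 5)
  reciprocity: (7/45) -> +(45/7)
  reduce: (3/7)
  reciprocity: (3/7) -> -(7/3)
  reduce: (1/3)
  (1/3) = 1
Product of signs = 1

1


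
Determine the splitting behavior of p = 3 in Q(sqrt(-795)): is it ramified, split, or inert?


K = Q(sqrt(-795)). Since d mod 4 = 1, disc(K) = -795.
Check p | disc: -795 mod 3 = 0.
p divides disc, so p ramifies: (p) = P^2 with e=2, f=1, g=1.
Therefore p is ramified.

ramified


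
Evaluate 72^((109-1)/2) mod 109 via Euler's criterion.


p = 109 is prime and the exponent is (p-1)/2 = 54, so by Euler's criterion 72^54 = (72/109) = +1 or -1 mod 109.
Compute by square-and-multiply:
  54 = 32 + 16 + 4 + 2 (binary 110110)
  Repeated squaring mod 109: 72^1 = 72, 72^2 = 61, 72^4 = 15, 72^8 = 7, 72^16 = 49, 72^32 = 3
  72^54 = 72^32 * 72^16 * 72^4 * 72^2 = 3 * 49 * 15 * 61 mod 109
    3 * 49 = 147 = 38 mod 109
    38 * 15 = 570 = 25 mod 109
    25 * 61 = 1525 = 108 mod 109
  72^54 = 108 mod 109
Result 108 = p - 1 = -1 mod 109: 72 is a quadratic non-residue mod 109. As a residue in [0, p-1] the value is 108.
72^54 mod 109 = 108

108


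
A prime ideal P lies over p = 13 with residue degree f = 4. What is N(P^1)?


N(P^a) = p^(a*f)
= 13^(1*4)
= 13^4
= 28561

28561


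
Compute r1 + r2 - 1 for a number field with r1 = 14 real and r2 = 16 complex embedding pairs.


By Dirichlet's unit theorem:
rank = r1 + r2 - 1
= 14 + 16 - 1
= 29

29


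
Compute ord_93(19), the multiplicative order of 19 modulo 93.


We want ord_93(19), the smallest k >= 1 with 19^k = 1 mod 93.
n = 93 = 3 * 31, phi(93) = 60; the order divides phi(n).
Divisors of 60: 1, 2, 3, 4, 5, 6, 10, 12, 15, 20, 30, 60
Repeated squaring mod 93: 19^1 = 19, 19^2 = 82, 19^4 = 28, 19^8 = 40, 19^16 = 19, 19^32 = 82
Test divisors in increasing order:
  k=1: 19^1 = 19 mod 93
  k=2: 19^2 = 82 mod 93
  k=3: 19^3 = 82 * 19 = 70 mod 93
  k=4: 19^4 = 28 mod 93
  k=5: 19^5 = 28 * 19 = 67 mod 93
  k=6: 19^6 = 28 * 82 = 64 mod 93
  k=10: 19^10 = 40 * 82 = 25 mod 93
  k=12: 19^12 = 40 * 28 = 4 mod 93
  k=15: 19^15 = 40 * 28 * 82 * 19 = 1 mod 93  <- first divisor giving 1
Order = 15

15


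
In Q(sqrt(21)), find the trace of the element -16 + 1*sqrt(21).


Tr(a + b*sqrt(d)) = (a + b*sqrt(d)) + (a - b*sqrt(d)) = 2a
= 2 * (-16)
= -32

-32


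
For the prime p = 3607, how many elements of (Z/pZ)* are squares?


For prime p, the number of non-zero quadratic residues is (p-1)/2.
= (3607-1)/2
= 1803

1803


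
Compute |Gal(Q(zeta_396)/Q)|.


|Gal(Q(zeta_396)/Q)| = phi(396)
= 120

120


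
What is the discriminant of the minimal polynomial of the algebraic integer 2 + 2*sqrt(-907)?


The element 2 + 2*sqrt(-907) has minimal polynomial:
x^2 - 4*x + 3632
Discriminant = (-4)^2 - 4*(3632)
= 16 - 14528
= -14512

-14512


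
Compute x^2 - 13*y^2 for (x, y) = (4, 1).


x^2 - d*y^2
= 4^2 - 13*1^2
= 16 - 13
= 3

3


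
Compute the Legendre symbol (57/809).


p = 809 is prime, so compute (57/809) with the reciprocity algorithm (Jacobi-symbol steps: pull out 2s via (2/n), flip via reciprocity, reduce):
  reciprocity: (57/809) -> +(809/57)
  reduce: (11/57)
  reciprocity: (11/57) -> +(57/11)
  reduce: (2/11)
  pull out 2: (2/11) = -1  (since 11 mod 8 = 3)
  (1/11) = 1
Product of signs = -1
(57/809) = -1

-1


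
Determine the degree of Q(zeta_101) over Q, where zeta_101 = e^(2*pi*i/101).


The degree equals Euler's totient phi(101).
101 = 101
phi(101) = 100

100


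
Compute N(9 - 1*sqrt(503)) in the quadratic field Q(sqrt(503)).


N(a + b*sqrt(d)) = a^2 - d*b^2
= (9)^2 - (503)*(-1)^2
= 81 - 503
= -422

-422


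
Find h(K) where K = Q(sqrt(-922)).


K = Q(sqrt(-922)). d mod 4 = 2, so D = disc(K) = 4d = -3688
h(K) equals the number of primitive reduced positive-definite forms (a, b, c) = a*x^2 + b*x*y + c*y^2 with b^2 - 4ac = D,
where reduced means |b| <= a <= c, with b >= 0 whenever |b| = a or a = c, and primitive means gcd(a, b, c) = 1.
Reduced forces 3a^2 <= |D| = 3688, so 1 <= a <= 35; b must have the parity of D, and c = (b^2 - D)/(4a) must be an integer >= a.
Enumerate a = 1..35, b in [-a, a]:
  a=1: (1, 0, 922)  [1]
  a=2: (2, 0, 461)  [1]
  a=3..6: none
  a=7: (7, -6, 133), (7, 6, 133)  [2]
  a=8..12: none
  a=13: (13, -2, 71), (13, 2, 71)  [2]
  a=14: (14, -8, 67), (14, 8, 67)  [2]
  a=15..16: none
  a=17: (17, -16, 58), (17, 16, 58)  [2]
  a=18: none
  a=19: (19, -6, 49), (19, 6, 49)  [2]
  a=20..25: none
  a=26: (26, -24, 41), (26, 24, 41)  [2]
  a=27..28: none
  a=29: (29, -16, 34), (29, 16, 34)  [2]
  a=30: none
  a=31: (31, -30, 37), (31, 30, 37)  [2]
  a=32..35: none
Total reduced forms: 1 + 1 + 2 + 2 + 2 + 2 + 2 + 2 + 2 + 2 = 18
h = 18

18


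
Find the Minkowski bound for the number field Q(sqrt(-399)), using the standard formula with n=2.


d = -399, d mod 4 = 1, so disc(K) = d = -399; |disc(K)| = 399
Imaginary quadratic field, so n = 2, s = r2 = 1, r1 = 0
M = (n!/n^n) * (4/pi)^s * sqrt(|disc(K)|) = (2!/2^2) * (4/pi)^1 * sqrt(399)
= 0.5 * 1.273240 * 19.974984
= 12.7165

12.7165


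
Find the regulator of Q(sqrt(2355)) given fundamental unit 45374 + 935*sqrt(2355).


epsilon = 45374 + 935*sqrt(2355)
= 90748.0000
R = ln(90748.0000)
= 11.4158

11.4158


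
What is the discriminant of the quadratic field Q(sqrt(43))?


For K = Q(sqrt(d)) with d squarefree: disc(K) = d if d = 1 mod 4, and disc(K) = 4d if d = 2 or 3 mod 4.
Here d = 43, and d mod 4 = 3.
d = 3 mod 4, not 1 (O_K = Z[sqrt(d)]), so disc(K) = 4d = 4 * (43) = 172

172


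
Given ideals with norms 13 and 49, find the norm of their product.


N(IJ) = N(I) * N(J)
= 13 * 49
= 637

637


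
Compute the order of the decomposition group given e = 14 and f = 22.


|D_P| = e * f
= 14 * 22
= 308

308


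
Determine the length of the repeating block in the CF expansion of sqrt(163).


Run the CF algorithm for sqrt(163).
a_0 = floor(sqrt(163)) = 12; set m_0=0, q_0=1.
Recurrence: m' = q*a - m,  q' = (d - m'^2)/q,  a' = floor((a_0 + m')/q').
  step 1: m=12, q=19, a=1
  step 2: m=7, q=6, a=3
  step 3: m=11, q=7, a=3
  step 4: m=10, q=9, a=2
  step 5: m=8, q=11, a=1
  step 6: m=3, q=14, a=1
  step 7: m=11, q=3, a=7
  step 8: m=10, q=21, a=1
  step 9: m=11, q=2, a=11
  step 10: m=11, q=21, a=1
  step 11: m=10, q=3, a=7
  step 12: m=11, q=14, a=1
  step 13: m=3, q=11, a=1
  step 14: m=8, q=9, a=2
  step 15: m=10, q=7, a=3
  step 16: m=11, q=6, a=3
  step 17: m=7, q=19, a=1
  step 18: m=12, q=1, a=24
a_18 = 2*a_0 = 24, so the period closes here.
sqrt(163) = [12; 1, 3, 3, 2, 1, 1, 7, 1, 11, 1, 7, 1, 1, 2, 3, 3, 1, 24]
Period length = 18

18


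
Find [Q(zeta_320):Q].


The degree equals Euler's totient phi(320).
320 = 2^6 * 5
phi(320) = 128

128


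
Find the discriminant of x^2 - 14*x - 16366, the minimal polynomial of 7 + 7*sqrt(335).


The element 7 + 7*sqrt(335) has minimal polynomial:
x^2 - 14*x - 16366
Discriminant = (-14)^2 - 4*(-16366)
= 196 + 65464
= 65660

65660


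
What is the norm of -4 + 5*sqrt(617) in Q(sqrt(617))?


N(a + b*sqrt(d)) = a^2 - d*b^2
= (-4)^2 - (617)*(5)^2
= 16 - 15425
= -15409

-15409


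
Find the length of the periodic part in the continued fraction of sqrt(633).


Run the CF algorithm for sqrt(633).
a_0 = floor(sqrt(633)) = 25; set m_0=0, q_0=1.
Recurrence: m' = q*a - m,  q' = (d - m'^2)/q,  a' = floor((a_0 + m')/q').
  step 1: m=25, q=8, a=6
  step 2: m=23, q=13, a=3
  step 3: m=16, q=29, a=1
  step 4: m=13, q=16, a=2
  step 5: m=19, q=17, a=2
  step 6: m=15, q=24, a=1
  step 7: m=9, q=23, a=1
  step 8: m=14, q=19, a=2
  step 9: m=24, q=3, a=16
  step 10: m=24, q=19, a=2
  step 11: m=14, q=23, a=1
  step 12: m=9, q=24, a=1
  step 13: m=15, q=17, a=2
  step 14: m=19, q=16, a=2
  step 15: m=13, q=29, a=1
  step 16: m=16, q=13, a=3
  step 17: m=23, q=8, a=6
  step 18: m=25, q=1, a=50
a_18 = 2*a_0 = 50, so the period closes here.
sqrt(633) = [25; 6, 3, 1, 2, 2, 1, 1, 2, 16, 2, 1, 1, 2, 2, 1, 3, 6, 50]
Period length = 18

18


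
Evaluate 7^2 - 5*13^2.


x^2 - d*y^2
= 7^2 - 5*13^2
= 49 - 845
= -796

-796


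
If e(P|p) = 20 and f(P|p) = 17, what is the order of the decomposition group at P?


|D_P| = e * f
= 20 * 17
= 340

340


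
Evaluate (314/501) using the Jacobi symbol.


Compute (314/501) via quadratic reciprocity:
  pull out 2: (2/501) = -1  (since 501 mod 8 = 5)
  reciprocity: (157/501) -> +(501/157)
  reduce: (30/157)
  pull out 2: (2/157) = -1  (since 157 mod 8 = 5)
  reciprocity: (15/157) -> +(157/15)
  reduce: (7/15)
  reciprocity: (7/15) -> -(15/7)
  reduce: (1/7)
  (1/7) = 1
Product of signs = -1

-1


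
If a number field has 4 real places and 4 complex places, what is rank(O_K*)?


By Dirichlet's unit theorem:
rank = r1 + r2 - 1
= 4 + 4 - 1
= 7

7


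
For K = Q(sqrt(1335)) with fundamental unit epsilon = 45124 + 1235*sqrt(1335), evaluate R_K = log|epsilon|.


epsilon = 45124 + 1235*sqrt(1335)
= 90248.0000
R = ln(90248.0000)
= 11.4103

11.4103


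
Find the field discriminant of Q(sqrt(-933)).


For K = Q(sqrt(d)) with d squarefree: disc(K) = d if d = 1 mod 4, and disc(K) = 4d if d = 2 or 3 mod 4.
Here d = -933, and d mod 4 = 3.
d = 3 mod 4, not 1 (O_K = Z[sqrt(d)]), so disc(K) = 4d = 4 * (-933) = -3732

-3732


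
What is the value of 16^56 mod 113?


p = 113 is prime and the exponent is (p-1)/2 = 56, so by Euler's criterion 16^56 = (16/113) = +1 or -1 mod 113.
Compute by square-and-multiply:
  56 = 32 + 16 + 8 (binary 111000)
  Repeated squaring mod 113: 16^1 = 16, 16^2 = 30, 16^4 = 109, 16^8 = 16, 16^16 = 30, 16^32 = 109
  16^56 = 16^32 * 16^16 * 16^8 = 109 * 30 * 16 mod 113
    109 * 30 = 3270 = 106 mod 113
    106 * 16 = 1696 = 1 mod 113
  16^56 = 1 mod 113
Result 1: 16 is a quadratic residue mod 113.
16^56 mod 113 = 1

1


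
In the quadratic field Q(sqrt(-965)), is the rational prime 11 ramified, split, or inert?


K = Q(sqrt(-965)). Since d mod 4 = 3, disc(K) = -3860.
Check p | disc: -3860 mod 11 = 1.
p does not divide disc. Compute Legendre symbol (d/p):
3^((11-1)/2) mod 11 = 1
(d/p) = 1, so p splits: (p) = P*P' with e=1, f=1, g=2.
Therefore p is split.

split


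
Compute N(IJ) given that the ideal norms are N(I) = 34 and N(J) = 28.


N(IJ) = N(I) * N(J)
= 34 * 28
= 952

952


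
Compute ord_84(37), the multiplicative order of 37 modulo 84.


We want ord_84(37), the smallest k >= 1 with 37^k = 1 mod 84.
n = 84 = 2^2 * 3 * 7, phi(84) = 24; the order divides phi(n).
Divisors of 24: 1, 2, 3, 4, 6, 8, 12, 24
Repeated squaring mod 84: 37^1 = 37, 37^2 = 25, 37^4 = 37, 37^8 = 25, 37^16 = 37
Test divisors in increasing order:
  k=1: 37^1 = 37 mod 84
  k=2: 37^2 = 25 mod 84
  k=3: 37^3 = 25 * 37 = 1 mod 84  <- first divisor giving 1
Order = 3

3


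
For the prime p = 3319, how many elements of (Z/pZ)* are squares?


For prime p, the number of non-zero quadratic residues is (p-1)/2.
= (3319-1)/2
= 1659

1659


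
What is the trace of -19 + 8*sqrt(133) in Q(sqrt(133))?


Tr(a + b*sqrt(d)) = (a + b*sqrt(d)) + (a - b*sqrt(d)) = 2a
= 2 * (-19)
= -38

-38


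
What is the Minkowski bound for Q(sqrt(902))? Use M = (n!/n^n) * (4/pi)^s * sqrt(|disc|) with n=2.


d = 902, d mod 4 = 2, so disc(K) = 4d = 3608; |disc(K)| = 3608
Real quadratic field, so n = 2, s = r2 = 0, r1 = 2
M = (n!/n^n) * (4/pi)^s * sqrt(|disc(K)|) = (2!/2^2) * (4/pi)^0 * sqrt(3608)
= 0.5 * 1.000000 * 60.066630
= 30.0333

30.0333


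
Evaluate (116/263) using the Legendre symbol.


p = 263 is prime, so compute (116/263) with the reciprocity algorithm (Jacobi-symbol steps: pull out 2s via (2/n), flip via reciprocity, reduce):
  pull out 2: (2/263) = +1  (since 263 mod 8 = 7)
  pull out 2: (2/263) = +1  (since 263 mod 8 = 7)
  reciprocity: (29/263) -> +(263/29)
  reduce: (2/29)
  pull out 2: (2/29) = -1  (since 29 mod 8 = 5)
  (1/29) = 1
Product of signs = -1
(116/263) = -1

-1


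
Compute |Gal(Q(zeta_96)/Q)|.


|Gal(Q(zeta_96)/Q)| = phi(96)
= 32

32


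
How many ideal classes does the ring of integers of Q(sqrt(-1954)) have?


K = Q(sqrt(-1954)). d mod 4 = 2, so D = disc(K) = 4d = -7816
h(K) equals the number of primitive reduced positive-definite forms (a, b, c) = a*x^2 + b*x*y + c*y^2 with b^2 - 4ac = D,
where reduced means |b| <= a <= c, with b >= 0 whenever |b| = a or a = c, and primitive means gcd(a, b, c) = 1.
Reduced forces 3a^2 <= |D| = 7816, so 1 <= a <= 51; b must have the parity of D, and c = (b^2 - D)/(4a) must be an integer >= a.
Enumerate a = 1..51, b in [-a, a]:
  a=1: (1, 0, 1954)  [1]
  a=2: (2, 0, 977)  [1]
  a=3..4: none
  a=5: (5, -2, 391), (5, 2, 391)  [2]
  a=6..9: none
  a=10: (10, -8, 197), (10, 8, 197)  [2]
  a=11: (11, -4, 178), (11, 4, 178)  [2]
  a=12: none
  a=13: (13, -6, 151), (13, 6, 151)  [2]
  a=14..16: none
  a=17: (17, -2, 115), (17, 2, 115)  [2]
  a=18..21: none
  a=22: (22, -4, 89), (22, 4, 89)  [2]
  a=23: (23, -2, 85), (23, 2, 85)  [2]
  a=24: none
  a=25: (25, -22, 83), (25, 22, 83)  [2]
  a=26: (26, -20, 79), (26, 20, 79)  [2]
  a=27..33: none
  a=34: (34, -32, 65), (34, 32, 65)  [2]
  a=35..36: none
  a=37: (37, -18, 55), (37, 18, 55)  [2]
  a=38..42: none
  a=43: (43, -28, 50), (43, 28, 50)  [2]
  a=44..45: none
  a=46: (46, -44, 53), (46, 44, 53)  [2]
  a=47..51: none
Total reduced forms: 1 + 1 + 2 + 2 + 2 + 2 + 2 + 2 + 2 + 2 + 2 + 2 + 2 + 2 + 2 = 28
h = 28

28


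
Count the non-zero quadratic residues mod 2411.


For prime p, the number of non-zero quadratic residues is (p-1)/2.
= (2411-1)/2
= 1205

1205


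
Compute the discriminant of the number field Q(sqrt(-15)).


For K = Q(sqrt(d)) with d squarefree: disc(K) = d if d = 1 mod 4, and disc(K) = 4d if d = 2 or 3 mod 4.
Here d = -15, and d mod 4 = 1.
d = 1 mod 4 (O_K = Z[(1+sqrt(d))/2]), so disc(K) = d = -15

-15


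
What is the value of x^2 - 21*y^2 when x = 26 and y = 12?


x^2 - d*y^2
= 26^2 - 21*12^2
= 676 - 3024
= -2348

-2348


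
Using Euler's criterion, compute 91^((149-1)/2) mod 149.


p = 149 is prime and the exponent is (p-1)/2 = 74, so by Euler's criterion 91^74 = (91/149) = +1 or -1 mod 149.
Compute by square-and-multiply:
  74 = 64 + 8 + 2 (binary 1001010)
  Repeated squaring mod 149: 91^1 = 91, 91^2 = 86, 91^4 = 95, 91^8 = 85, 91^16 = 73, 91^32 = 114, 91^64 = 33
  91^74 = 91^64 * 91^8 * 91^2 = 33 * 85 * 86 mod 149
    33 * 85 = 2805 = 123 mod 149
    123 * 86 = 10578 = 148 mod 149
  91^74 = 148 mod 149
Result 148 = p - 1 = -1 mod 149: 91 is a quadratic non-residue mod 149. As a residue in [0, p-1] the value is 148.
91^74 mod 149 = 148

148


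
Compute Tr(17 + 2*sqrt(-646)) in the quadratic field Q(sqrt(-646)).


Tr(a + b*sqrt(d)) = (a + b*sqrt(d)) + (a - b*sqrt(d)) = 2a
= 2 * (17)
= 34

34


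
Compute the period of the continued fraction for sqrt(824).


Run the CF algorithm for sqrt(824).
a_0 = floor(sqrt(824)) = 28; set m_0=0, q_0=1.
Recurrence: m' = q*a - m,  q' = (d - m'^2)/q,  a' = floor((a_0 + m')/q').
  step 1: m=28, q=40, a=1
  step 2: m=12, q=17, a=2
  step 3: m=22, q=20, a=2
  step 4: m=18, q=25, a=1
  step 5: m=7, q=31, a=1
  step 6: m=24, q=8, a=6
  step 7: m=24, q=31, a=1
  step 8: m=7, q=25, a=1
  step 9: m=18, q=20, a=2
  step 10: m=22, q=17, a=2
  step 11: m=12, q=40, a=1
  step 12: m=28, q=1, a=56
a_12 = 2*a_0 = 56, so the period closes here.
sqrt(824) = [28; 1, 2, 2, 1, 1, 6, 1, 1, 2, 2, 1, 56]
Period length = 12

12


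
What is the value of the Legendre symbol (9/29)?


p = 29 is prime, so compute (9/29) with the reciprocity algorithm (Jacobi-symbol steps: pull out 2s via (2/n), flip via reciprocity, reduce):
  reciprocity: (9/29) -> +(29/9)
  reduce: (2/9)
  pull out 2: (2/9) = +1  (since 9 mod 8 = 1)
  (1/9) = 1
Product of signs = 1
(9/29) = 1

1


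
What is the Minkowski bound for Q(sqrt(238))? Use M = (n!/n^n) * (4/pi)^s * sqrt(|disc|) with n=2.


d = 238, d mod 4 = 2, so disc(K) = 4d = 952; |disc(K)| = 952
Real quadratic field, so n = 2, s = r2 = 0, r1 = 2
M = (n!/n^n) * (4/pi)^s * sqrt(|disc(K)|) = (2!/2^2) * (4/pi)^0 * sqrt(952)
= 0.5 * 1.000000 * 30.854497
= 15.4272

15.4272


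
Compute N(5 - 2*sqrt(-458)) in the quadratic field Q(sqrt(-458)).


N(a + b*sqrt(d)) = a^2 - d*b^2
= (5)^2 - (-458)*(-2)^2
= 25 + 1832
= 1857

1857


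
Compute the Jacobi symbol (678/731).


Compute (678/731) via quadratic reciprocity:
  pull out 2: (2/731) = -1  (since 731 mod 8 = 3)
  reciprocity: (339/731) -> -(731/339)
  reduce: (53/339)
  reciprocity: (53/339) -> +(339/53)
  reduce: (21/53)
  reciprocity: (21/53) -> +(53/21)
  reduce: (11/21)
  reciprocity: (11/21) -> +(21/11)
  reduce: (10/11)
  pull out 2: (2/11) = -1  (since 11 mod 8 = 3)
  reciprocity: (5/11) -> +(11/5)
  reduce: (1/5)
  (1/5) = 1
Product of signs = -1

-1


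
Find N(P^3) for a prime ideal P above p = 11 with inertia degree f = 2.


N(P^a) = p^(a*f)
= 11^(3*2)
= 11^6
= 1771561

1771561


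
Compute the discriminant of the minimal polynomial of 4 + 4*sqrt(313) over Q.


The element 4 + 4*sqrt(313) has minimal polynomial:
x^2 - 8*x - 4992
Discriminant = (-8)^2 - 4*(-4992)
= 64 + 19968
= 20032

20032


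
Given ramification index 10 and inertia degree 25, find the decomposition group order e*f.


|D_P| = e * f
= 10 * 25
= 250

250


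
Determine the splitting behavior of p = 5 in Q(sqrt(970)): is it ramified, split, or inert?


K = Q(sqrt(970)). Since d mod 4 = 2, disc(K) = 3880.
Check p | disc: 3880 mod 5 = 0.
p divides disc, so p ramifies: (p) = P^2 with e=2, f=1, g=1.
Therefore p is ramified.

ramified


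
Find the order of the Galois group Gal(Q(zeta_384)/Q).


|Gal(Q(zeta_384)/Q)| = phi(384)
= 128

128


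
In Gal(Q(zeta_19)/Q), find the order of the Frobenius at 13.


The Frobenius at p in Gal(Q(zeta_n)/Q) = (Z/nZ)* is the class of p, so its order is ord_19(13), the smallest k >= 1 with 13^k = 1 mod 19.
n = 19 = 19, phi(19) = 18; the order divides phi(n).
Divisors of 18: 1, 2, 3, 6, 9, 18
Repeated squaring mod 19: 13^1 = 13, 13^2 = 17, 13^4 = 4, 13^8 = 16, 13^16 = 9
Test divisors in increasing order:
  k=1: 13^1 = 13 mod 19
  k=2: 13^2 = 17 mod 19
  k=3: 13^3 = 17 * 13 = 12 mod 19
  k=6: 13^6 = 4 * 17 = 11 mod 19
  k=9: 13^9 = 16 * 13 = 18 mod 19
  k=18: 13^18 = 9 * 17 = 1 mod 19  <- first divisor giving 1
Order = 18

18


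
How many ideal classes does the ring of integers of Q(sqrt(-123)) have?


K = Q(sqrt(-123)). d mod 4 = 1, so D = disc(K) = d = -123
h(K) equals the number of primitive reduced positive-definite forms (a, b, c) = a*x^2 + b*x*y + c*y^2 with b^2 - 4ac = D,
where reduced means |b| <= a <= c, with b >= 0 whenever |b| = a or a = c, and primitive means gcd(a, b, c) = 1.
Reduced forces 3a^2 <= |D| = 123, so 1 <= a <= 6; b must have the parity of D, and c = (b^2 - D)/(4a) must be an integer >= a.
Enumerate a = 1..6, b in [-a, a]:
  a=1: (1, 1, 31)  [1]
  a=2: none
  a=3: (3, 3, 11)  [1]
  a=4..6: none
Total reduced forms: 1 + 1 = 2
h = 2

2


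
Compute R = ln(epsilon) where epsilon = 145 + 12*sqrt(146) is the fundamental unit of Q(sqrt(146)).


epsilon = 145 + 12*sqrt(146)
= 289.9966
R = ln(289.9966)
= 5.6699

5.6699


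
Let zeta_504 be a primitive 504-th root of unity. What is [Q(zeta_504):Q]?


The degree equals Euler's totient phi(504).
504 = 2^3 * 3^2 * 7
phi(504) = 144

144


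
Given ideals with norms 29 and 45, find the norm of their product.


N(IJ) = N(I) * N(J)
= 29 * 45
= 1305

1305


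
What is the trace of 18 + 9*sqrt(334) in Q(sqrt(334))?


Tr(a + b*sqrt(d)) = (a + b*sqrt(d)) + (a - b*sqrt(d)) = 2a
= 2 * (18)
= 36

36


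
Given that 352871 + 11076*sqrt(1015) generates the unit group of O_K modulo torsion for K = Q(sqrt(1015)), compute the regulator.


epsilon = 352871 + 11076*sqrt(1015)
= 705742.0000
R = ln(705742.0000)
= 13.4670

13.4670


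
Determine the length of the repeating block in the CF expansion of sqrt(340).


Run the CF algorithm for sqrt(340).
a_0 = floor(sqrt(340)) = 18; set m_0=0, q_0=1.
Recurrence: m' = q*a - m,  q' = (d - m'^2)/q,  a' = floor((a_0 + m')/q').
  step 1: m=18, q=16, a=2
  step 2: m=14, q=9, a=3
  step 3: m=13, q=19, a=1
  step 4: m=6, q=16, a=1
  step 5: m=10, q=15, a=1
  step 6: m=5, q=21, a=1
  step 7: m=16, q=4, a=8
  step 8: m=16, q=21, a=1
  step 9: m=5, q=15, a=1
  step 10: m=10, q=16, a=1
  step 11: m=6, q=19, a=1
  step 12: m=13, q=9, a=3
  step 13: m=14, q=16, a=2
  step 14: m=18, q=1, a=36
a_14 = 2*a_0 = 36, so the period closes here.
sqrt(340) = [18; 2, 3, 1, 1, 1, 1, 8, 1, 1, 1, 1, 3, 2, 36]
Period length = 14

14


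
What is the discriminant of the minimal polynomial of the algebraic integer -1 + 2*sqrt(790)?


The element -1 + 2*sqrt(790) has minimal polynomial:
x^2 + 2*x - 3159
Discriminant = (2)^2 - 4*(-3159)
= 4 + 12636
= 12640

12640


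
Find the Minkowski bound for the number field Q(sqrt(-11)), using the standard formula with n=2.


d = -11, d mod 4 = 1, so disc(K) = d = -11; |disc(K)| = 11
Imaginary quadratic field, so n = 2, s = r2 = 1, r1 = 0
M = (n!/n^n) * (4/pi)^s * sqrt(|disc(K)|) = (2!/2^2) * (4/pi)^1 * sqrt(11)
= 0.5 * 1.273240 * 3.316625
= 2.1114

2.1114


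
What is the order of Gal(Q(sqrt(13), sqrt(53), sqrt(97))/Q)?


The 3 square roots of distinct primes are multiplicatively independent over Q,
so [K:Q] = 2^3 and Gal(K/Q) is isomorphic to (Z/2Z)^3.
|Gal| = 2^3 = 8

8


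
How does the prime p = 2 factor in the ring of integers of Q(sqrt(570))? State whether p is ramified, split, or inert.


K = Q(sqrt(570)). Since d mod 4 = 2, disc(K) = 2280.
Check p | disc: 2280 mod 2 = 0.
p divides disc, so p ramifies: (p) = P^2 with e=2, f=1, g=1.
Therefore p is ramified.

ramified


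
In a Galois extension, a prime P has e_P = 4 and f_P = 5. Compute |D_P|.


|D_P| = e * f
= 4 * 5
= 20

20


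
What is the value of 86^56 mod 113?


p = 113 is prime and the exponent is (p-1)/2 = 56, so by Euler's criterion 86^56 = (86/113) = +1 or -1 mod 113.
Compute by square-and-multiply:
  56 = 32 + 16 + 8 (binary 111000)
  Repeated squaring mod 113: 86^1 = 86, 86^2 = 51, 86^4 = 2, 86^8 = 4, 86^16 = 16, 86^32 = 30
  86^56 = 86^32 * 86^16 * 86^8 = 30 * 16 * 4 mod 113
    30 * 16 = 480 = 28 mod 113
    28 * 4 = 112 = 112 mod 113
  86^56 = 112 mod 113
Result 112 = p - 1 = -1 mod 113: 86 is a quadratic non-residue mod 113. As a residue in [0, p-1] the value is 112.
86^56 mod 113 = 112

112


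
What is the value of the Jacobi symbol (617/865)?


Compute (617/865) via quadratic reciprocity:
  reciprocity: (617/865) -> +(865/617)
  reduce: (248/617)
  pull out 2: (2/617) = +1  (since 617 mod 8 = 1)
  pull out 2: (2/617) = +1  (since 617 mod 8 = 1)
  pull out 2: (2/617) = +1  (since 617 mod 8 = 1)
  reciprocity: (31/617) -> +(617/31)
  reduce: (28/31)
  pull out 2: (2/31) = +1  (since 31 mod 8 = 7)
  pull out 2: (2/31) = +1  (since 31 mod 8 = 7)
  reciprocity: (7/31) -> -(31/7)
  reduce: (3/7)
  reciprocity: (3/7) -> -(7/3)
  reduce: (1/3)
  (1/3) = 1
Product of signs = 1

1


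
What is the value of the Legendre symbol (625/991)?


p = 991 is prime, so compute (625/991) with the reciprocity algorithm (Jacobi-symbol steps: pull out 2s via (2/n), flip via reciprocity, reduce):
  reciprocity: (625/991) -> +(991/625)
  reduce: (366/625)
  pull out 2: (2/625) = +1  (since 625 mod 8 = 1)
  reciprocity: (183/625) -> +(625/183)
  reduce: (76/183)
  pull out 2: (2/183) = +1  (since 183 mod 8 = 7)
  pull out 2: (2/183) = +1  (since 183 mod 8 = 7)
  reciprocity: (19/183) -> -(183/19)
  reduce: (12/19)
  pull out 2: (2/19) = -1  (since 19 mod 8 = 3)
  pull out 2: (2/19) = -1  (since 19 mod 8 = 3)
  reciprocity: (3/19) -> -(19/3)
  reduce: (1/3)
  (1/3) = 1
Product of signs = 1
(625/991) = 1

1


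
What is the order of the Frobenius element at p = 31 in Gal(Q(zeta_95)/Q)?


The Frobenius at p in Gal(Q(zeta_n)/Q) = (Z/nZ)* is the class of p, so its order is ord_95(31), the smallest k >= 1 with 31^k = 1 mod 95.
n = 95 = 5 * 19, phi(95) = 72; the order divides phi(n).
Divisors of 72: 1, 2, 3, 4, 6, 8, 9, 12, 18, 24, 36, 72
Repeated squaring mod 95: 31^1 = 31, 31^2 = 11, 31^4 = 26, 31^8 = 11, 31^16 = 26, 31^32 = 11, 31^64 = 26
Test divisors in increasing order:
  k=1: 31^1 = 31 mod 95
  k=2: 31^2 = 11 mod 95
  k=3: 31^3 = 11 * 31 = 56 mod 95
  k=4: 31^4 = 26 mod 95
  k=6: 31^6 = 26 * 11 = 1 mod 95  <- first divisor giving 1
Order = 6

6


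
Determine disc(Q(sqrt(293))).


For K = Q(sqrt(d)) with d squarefree: disc(K) = d if d = 1 mod 4, and disc(K) = 4d if d = 2 or 3 mod 4.
Here d = 293, and d mod 4 = 1.
d = 1 mod 4 (O_K = Z[(1+sqrt(d))/2]), so disc(K) = d = 293

293


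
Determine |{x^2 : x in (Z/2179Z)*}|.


For prime p, the number of non-zero quadratic residues is (p-1)/2.
= (2179-1)/2
= 1089

1089


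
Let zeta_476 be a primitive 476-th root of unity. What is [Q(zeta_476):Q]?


The degree equals Euler's totient phi(476).
476 = 2^2 * 7 * 17
phi(476) = 192

192


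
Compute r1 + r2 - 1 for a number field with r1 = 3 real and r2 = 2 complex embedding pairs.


By Dirichlet's unit theorem:
rank = r1 + r2 - 1
= 3 + 2 - 1
= 4

4


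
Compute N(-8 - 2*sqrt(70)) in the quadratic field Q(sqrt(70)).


N(a + b*sqrt(d)) = a^2 - d*b^2
= (-8)^2 - (70)*(-2)^2
= 64 - 280
= -216

-216


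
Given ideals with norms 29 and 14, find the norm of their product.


N(IJ) = N(I) * N(J)
= 29 * 14
= 406

406


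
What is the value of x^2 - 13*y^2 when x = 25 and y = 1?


x^2 - d*y^2
= 25^2 - 13*1^2
= 625 - 13
= 612

612


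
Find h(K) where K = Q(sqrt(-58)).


K = Q(sqrt(-58)). d mod 4 = 2, so D = disc(K) = 4d = -232
h(K) equals the number of primitive reduced positive-definite forms (a, b, c) = a*x^2 + b*x*y + c*y^2 with b^2 - 4ac = D,
where reduced means |b| <= a <= c, with b >= 0 whenever |b| = a or a = c, and primitive means gcd(a, b, c) = 1.
Reduced forces 3a^2 <= |D| = 232, so 1 <= a <= 8; b must have the parity of D, and c = (b^2 - D)/(4a) must be an integer >= a.
Enumerate a = 1..8, b in [-a, a]:
  a=1: (1, 0, 58)  [1]
  a=2: (2, 0, 29)  [1]
  a=3..8: none
Total reduced forms: 1 + 1 = 2
h = 2

2


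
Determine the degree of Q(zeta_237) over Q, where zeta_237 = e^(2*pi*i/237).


The degree equals Euler's totient phi(237).
237 = 3 * 79
phi(237) = 156

156


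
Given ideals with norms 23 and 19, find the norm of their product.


N(IJ) = N(I) * N(J)
= 23 * 19
= 437

437


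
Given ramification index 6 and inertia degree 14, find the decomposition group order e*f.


|D_P| = e * f
= 6 * 14
= 84

84


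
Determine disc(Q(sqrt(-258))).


For K = Q(sqrt(d)) with d squarefree: disc(K) = d if d = 1 mod 4, and disc(K) = 4d if d = 2 or 3 mod 4.
Here d = -258, and d mod 4 = 2.
d = 2 mod 4, not 1 (O_K = Z[sqrt(d)]), so disc(K) = 4d = 4 * (-258) = -1032

-1032


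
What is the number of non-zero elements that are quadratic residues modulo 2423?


For prime p, the number of non-zero quadratic residues is (p-1)/2.
= (2423-1)/2
= 1211

1211


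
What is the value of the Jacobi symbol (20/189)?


Compute (20/189) via quadratic reciprocity:
  pull out 2: (2/189) = -1  (since 189 mod 8 = 5)
  pull out 2: (2/189) = -1  (since 189 mod 8 = 5)
  reciprocity: (5/189) -> +(189/5)
  reduce: (4/5)
  pull out 2: (2/5) = -1  (since 5 mod 8 = 5)
  pull out 2: (2/5) = -1  (since 5 mod 8 = 5)
  (1/5) = 1
Product of signs = 1

1
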